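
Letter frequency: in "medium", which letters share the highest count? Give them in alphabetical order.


Word: "medium"
Letter counts:
  'd': 1
  'e': 1
  'i': 1
  'm': 2
  'u': 1
Maximum count = 2
Most frequent = 'm' (2 times each)


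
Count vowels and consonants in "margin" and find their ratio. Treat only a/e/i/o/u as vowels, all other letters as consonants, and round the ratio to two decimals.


Word: "margin"
Vowels (a,e,i,o,u): 2
Consonants: 4
Ratio = 2/4
= 0.50


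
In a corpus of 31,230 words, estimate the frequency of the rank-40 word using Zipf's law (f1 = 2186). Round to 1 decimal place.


Zipf's law: f(r) = f(1) / r
f(1) = 2186
f(40) = 2186 / 40
= 54.7 occurrences


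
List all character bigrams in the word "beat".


Word: "beat" (length 4)
Number of bigrams = 4 - 2 + 1 = 3
  Position 0: "be"
  Position 1: "ea"
  Position 2: "at"
Bigrams = "be", "ea", "at"


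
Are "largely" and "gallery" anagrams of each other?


Word 1: "largely" → sorted: aegllry
Word 2: "gallery" → sorted: aegllry
Same letters? aegllry == aegllry
Anagram = Yes


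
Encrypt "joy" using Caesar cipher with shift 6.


Word: "joy"
Shift: 6
Each letter → (letter + shift) mod 26:
  'j' (9) + 6 = 15 → 'p'
  'o' (14) + 6 = 20 → 'u'
  'y' (24) + 6 = 4 → 'e'
Result = "pue"


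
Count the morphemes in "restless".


Word: "restless"
Morphemes: rest + -less
Each morpheme carries meaning
= 2 morphemes


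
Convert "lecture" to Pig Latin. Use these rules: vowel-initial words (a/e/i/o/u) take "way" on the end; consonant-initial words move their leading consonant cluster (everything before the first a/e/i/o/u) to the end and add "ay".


Word: "lecture"
Starts with consonant(s) → move to end, add 'ay'
Consonant cluster: "l"
Pig Latin = "ecturelay"


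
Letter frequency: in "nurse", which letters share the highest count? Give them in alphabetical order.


Word: "nurse"
Letter counts:
  'e': 1
  'n': 1
  'r': 1
  's': 1
  'u': 1
Maximum count = 1
Most frequent = 'e', 'n', 'r', 's', 'u' (1 time each)


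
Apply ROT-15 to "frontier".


Word: "frontier"
Shift: 15
Each letter → (letter + shift) mod 26:
  'f' (5) + 15 = 20 → 'u'
  'r' (17) + 15 = 6 → 'g'
  'o' (14) + 15 = 3 → 'd'
  'n' (13) + 15 = 2 → 'c'
  't' (19) + 15 = 8 → 'i'
  'i' (8) + 15 = 23 → 'x'
  'e' (4) + 15 = 19 → 't'
  'r' (17) + 15 = 6 → 'g'
Result = "ugdcixtg"


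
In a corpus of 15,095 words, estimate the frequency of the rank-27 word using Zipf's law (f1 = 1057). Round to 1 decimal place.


Zipf's law: f(r) = f(1) / r
f(1) = 1057
f(27) = 1057 / 27
= 39.1 occurrences


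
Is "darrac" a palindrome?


Word: "darrac"
Reversed: "carrad"
Forward == Backward? darrac != carrad
Palindrome = No


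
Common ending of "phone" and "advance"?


Word 1: "phone"
Word 2: "advance"
Comparing from end:
  Pos -1: 'e' == 'e'
  Pos -2: 'n' != 'c' (stop)
LCS = "e" (length 1)


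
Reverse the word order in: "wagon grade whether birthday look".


Original: "wagon grade whether birthday look"
Words (1..n): wagon | grade | whether | birthday | look
Reversed (n..1): look | birthday | whether | grade | wagon
Result = "look birthday whether grade wagon"


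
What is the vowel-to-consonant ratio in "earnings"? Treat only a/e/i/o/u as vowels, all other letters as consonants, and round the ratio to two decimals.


Word: "earnings"
Vowels (a,e,i,o,u): 3
Consonants: 5
Ratio = 3/5
= 0.60


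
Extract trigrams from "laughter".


Word: "laughter" (length 8)
Number of trigrams = 8 - 3 + 1 = 6
  Position 0: "lau"
  Position 1: "aug"
  Position 2: "ugh"
  Position 3: "ght"
  Position 4: "hte"
  Position 5: "ter"
Trigrams = "lau", "aug", "ugh", "ght", "hte", "ter"


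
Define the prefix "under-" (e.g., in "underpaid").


Prefix: under-
As in: underpaid -> under- + paid
Meaning = insufficient


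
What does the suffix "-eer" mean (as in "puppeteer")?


Suffix: -eer
As in: puppeteer -> puppet + -eer
Meaning = one who is concerned with


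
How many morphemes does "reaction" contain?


Word: "reaction"
Morphemes: re- + act + -ion
Each morpheme carries meaning
= 3 morphemes


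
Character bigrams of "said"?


Word: "said" (length 4)
Number of bigrams = 4 - 2 + 1 = 3
  Position 0: "sa"
  Position 1: "ai"
  Position 2: "id"
Bigrams = "sa", "ai", "id"


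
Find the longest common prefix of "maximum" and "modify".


Word 1: "maximum"
Word 2: "modify"
Comparing from start:
  Pos 0: 'm' == 'm'
  Pos 1: 'a' != 'o' (stop)
LCP = "m" (length 1)


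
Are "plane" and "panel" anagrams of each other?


Word 1: "plane" → sorted: aelnp
Word 2: "panel" → sorted: aelnp
Same letters? aelnp == aelnp
Anagram = Yes


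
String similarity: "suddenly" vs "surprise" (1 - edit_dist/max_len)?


Word 1: "suddenly" (length 8)
Word 2: "surprise" (length 8)
One optimal edit sequence:
  1. keep 's'
  2. keep 'u'
  3. substitute 'd' -> 'r'  (+1)
  4. substitute 'd' -> 'p'  (+1)
  5. substitute 'e' -> 'r'  (+1)
  6. substitute 'n' -> 'i'  (+1)
  7. substitute 'l' -> 's'  (+1)
  8. substitute 'y' -> 'e'  (+1)
Edit distance = 6
Max length = max(8, 8) = 8
Similarity = 1 - 6/8
= 0.2500


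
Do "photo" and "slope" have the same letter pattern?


Pattern of "photo": [0, 1, 2, 3, 2]
Pattern of "slope": [0, 1, 2, 3, 4]
Patterns do not match
Same pattern = No


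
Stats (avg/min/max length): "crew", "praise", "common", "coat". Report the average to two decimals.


Lengths: "crew"=4, "praise"=6, "common"=6, "coat"=4
Sum = 20, Count = 4
Average = 20/4 = 5.00
= avg=5.00, min=4, max=6


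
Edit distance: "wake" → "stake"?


Word 1: "wake" (length 4)
Word 2: "stake" (length 5)
One optimal edit sequence (insert/delete/substitute each cost 1):
  1. insert 's'  (+1)
  2. substitute 'w' -> 't'  (+1)
  3. keep 'a'
  4. keep 'k'
  5. keep 'e'
Total edit operations: 2
Edit distance = 2


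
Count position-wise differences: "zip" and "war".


Comparing character by character (same length = 3):
  Pos 0: 'z' vs 'w' !=
  Pos 1: 'i' vs 'a' !=
  Pos 2: 'p' vs 'r' !=
Hamming distance = 3


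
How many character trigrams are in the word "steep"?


Word: "steep" (length 5)
Number of 3-grams = length - 3 + 1 = 5 - 3 + 1
= 3


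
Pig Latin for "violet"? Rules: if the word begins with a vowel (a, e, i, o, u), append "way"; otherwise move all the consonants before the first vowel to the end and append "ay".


Word: "violet"
Starts with consonant(s) → move to end, add 'ay'
Consonant cluster: "v"
Pig Latin = "ioletvay"


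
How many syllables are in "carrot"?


Word: "carrot"
Syllable breakdown: car-rot
Counting: 2 parts
= 2 syllables


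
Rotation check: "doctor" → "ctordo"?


Word: "doctor", Candidate: "ctordo"
Method: check if candidate is substring of word+word
"doctordoctor" contains "ctordo"? Yes
Is rotation = Yes


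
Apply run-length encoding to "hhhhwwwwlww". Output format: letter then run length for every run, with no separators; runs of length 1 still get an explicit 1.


String: "hhhhwwwwlww"
Scanning for consecutive runs:
  'h' x 4
  'w' x 4
  'l' x 1
  'w' x 2
RLE = "h4w4l1w2"


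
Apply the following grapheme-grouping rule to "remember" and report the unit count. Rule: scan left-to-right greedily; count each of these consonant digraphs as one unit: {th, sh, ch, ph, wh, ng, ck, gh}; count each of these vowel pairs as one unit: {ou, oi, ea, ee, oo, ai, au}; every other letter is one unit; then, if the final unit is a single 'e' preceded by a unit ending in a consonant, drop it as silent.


Word: "remember" (8 letters)
Left-to-right scan:
  1. 'r' (letter)
  2. 'e' (letter)
  3. 'm' (letter)
  4. 'e' (letter)
  5. 'm' (letter)
  6. 'b' (letter)
  7. 'e' (letter)
  8. 'r' (letter)
Units from scan: 8
Sound units = 8 units


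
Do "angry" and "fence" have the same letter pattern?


Pattern of "angry": [0, 1, 2, 3, 4]
Pattern of "fence": [0, 1, 2, 3, 1]
Patterns do not match
Same pattern = No


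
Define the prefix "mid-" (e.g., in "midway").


Prefix: mid-
Example: midway = mid- + way
Meaning = middle


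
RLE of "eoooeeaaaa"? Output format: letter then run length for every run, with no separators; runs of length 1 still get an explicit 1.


String: "eoooeeaaaa"
Scanning for consecutive runs:
  'e' x 1
  'o' x 3
  'e' x 2
  'a' x 4
RLE = "e1o3e2a4"


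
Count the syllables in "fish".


Word: "fish"
Syllable breakdown: fish
Counting: 1 part
= 1 syllable


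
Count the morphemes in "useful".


Word: "useful"
Morphemes: use | -ful
Each morpheme carries meaning
= 2 morphemes


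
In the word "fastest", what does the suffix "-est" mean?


Suffix: -est
Example: fastest (fast + -est)
Meaning = most


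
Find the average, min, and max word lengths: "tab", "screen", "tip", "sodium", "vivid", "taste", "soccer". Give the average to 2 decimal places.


Lengths: "tab"=3, "screen"=6, "tip"=3, "sodium"=6, "vivid"=5, "taste"=5, "soccer"=6
Sum = 34, Count = 7
Average = 34/7 = 4.86
= avg=4.86, min=3, max=6


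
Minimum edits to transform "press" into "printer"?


Word 1: "press" (length 5)
Word 2: "printer" (length 7)
One optimal edit sequence (insert/delete/substitute each cost 1):
  1. keep 'p'
  2. keep 'r'
  3. insert 'i'  (+1)
  4. insert 'n'  (+1)
  5. substitute 'e' -> 't'  (+1)
  6. substitute 's' -> 'e'  (+1)
  7. substitute 's' -> 'r'  (+1)
Total edit operations: 5
Edit distance = 5


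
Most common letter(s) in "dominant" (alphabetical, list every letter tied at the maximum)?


Word: "dominant"
Letter counts:
  'a': 1
  'd': 1
  'i': 1
  'm': 1
  'n': 2
  'o': 1
  't': 1
Maximum count = 2
Most frequent = 'n' (2 times each)


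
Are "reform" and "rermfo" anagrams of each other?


Word 1: "reform" → sorted: efmorr
Word 2: "rermfo" → sorted: efmorr
Same letters? efmorr == efmorr
Anagram = Yes


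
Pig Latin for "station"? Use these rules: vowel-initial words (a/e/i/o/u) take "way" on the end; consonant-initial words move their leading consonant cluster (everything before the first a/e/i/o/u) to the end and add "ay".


Word: "station"
Starts with consonant(s) → move to end, add 'ay'
Consonant cluster: "st"
Pig Latin = "ationstay"


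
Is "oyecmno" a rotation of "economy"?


Word: "economy", Candidate: "oyecmno"
Method: check if candidate is substring of word+word
"economyeconomy" contains "oyecmno"? No
Is rotation = No


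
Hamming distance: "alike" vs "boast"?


Comparing character by character (same length = 5):
  Pos 0: 'a' vs 'b' !=
  Pos 1: 'l' vs 'o' !=
  Pos 2: 'i' vs 'a' !=
  Pos 3: 'k' vs 's' !=
  Pos 4: 'e' vs 't' !=
Hamming distance = 5


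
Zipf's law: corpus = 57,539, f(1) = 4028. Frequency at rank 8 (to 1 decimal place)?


Zipf's law: f(r) = f(1) / r
f(1) = 4028
f(8) = 4028 / 8
= 503.5 occurrences


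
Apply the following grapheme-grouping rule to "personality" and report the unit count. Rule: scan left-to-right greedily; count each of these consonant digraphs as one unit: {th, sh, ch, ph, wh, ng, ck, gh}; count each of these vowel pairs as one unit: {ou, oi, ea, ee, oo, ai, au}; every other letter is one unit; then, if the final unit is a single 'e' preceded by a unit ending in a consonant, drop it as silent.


Word: "personality" (11 letters)
Left-to-right scan:
  1. 'p' (letter)
  2. 'e' (letter)
  3. 'r' (letter)
  4. 's' (letter)
  5. 'o' (letter)
  6. 'n' (letter)
  7. 'a' (letter)
  8. 'l' (letter)
  9. 'i' (letter)
  10. 't' (letter)
  11. 'y' (letter)
Units from scan: 11
Sound units = 11 units


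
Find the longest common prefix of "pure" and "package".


Word 1: "pure"
Word 2: "package"
Comparing from start:
  Pos 0: 'p' == 'p'
  Pos 1: 'u' != 'a' (stop)
LCP = "p" (length 1)


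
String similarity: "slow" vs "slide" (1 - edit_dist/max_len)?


Word 1: "slow" (length 4)
Word 2: "slide" (length 5)
One optimal edit sequence:
  1. keep 's'
  2. keep 'l'
  3. insert 'i'  (+1)
  4. substitute 'o' -> 'd'  (+1)
  5. substitute 'w' -> 'e'  (+1)
Edit distance = 3
Max length = max(4, 5) = 5
Similarity = 1 - 3/5
= 0.4000


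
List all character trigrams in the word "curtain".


Word: "curtain" (length 7)
Number of trigrams = 7 - 3 + 1 = 5
  Position 0: "cur"
  Position 1: "urt"
  Position 2: "rta"
  Position 3: "tai"
  Position 4: "ain"
Trigrams = "cur", "urt", "rta", "tai", "ain"


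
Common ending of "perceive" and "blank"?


Word 1: "perceive"
Word 2: "blank"
Comparing from end:
  Pos -1: 'e' != 'k' (stop)
LCS = "" (length 0)


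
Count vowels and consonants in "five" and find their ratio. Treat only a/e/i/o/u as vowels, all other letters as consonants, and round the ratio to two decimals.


Word: "five"
Vowels (a,e,i,o,u): 2
Consonants: 2
Ratio = 2/2
= 1.00


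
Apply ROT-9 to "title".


Word: "title"
Shift: 9
Each letter → (letter + shift) mod 26:
  't' (19) + 9 = 2 → 'c'
  'i' (8) + 9 = 17 → 'r'
  't' (19) + 9 = 2 → 'c'
  'l' (11) + 9 = 20 → 'u'
  'e' (4) + 9 = 13 → 'n'
Result = "crcun"


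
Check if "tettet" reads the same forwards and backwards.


Word: "tettet"
Reversed: "tettet"
Forward == Backward? tettet == tettet
Palindrome = Yes


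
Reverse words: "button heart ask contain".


Original: "button heart ask contain"
Words (1..n): button | heart | ask | contain
Reversed (n..1): contain | ask | heart | button
Result = "contain ask heart button"


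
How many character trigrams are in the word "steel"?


Word: "steel" (length 5)
Number of 3-grams = length - 3 + 1 = 5 - 3 + 1
= 3


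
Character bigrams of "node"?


Word: "node" (length 4)
Number of bigrams = 4 - 2 + 1 = 3
  Position 0: "no"
  Position 1: "od"
  Position 2: "de"
Bigrams = "no", "od", "de"


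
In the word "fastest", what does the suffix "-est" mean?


Suffix: -est
Example: fastest (fast + -est)
Meaning = most


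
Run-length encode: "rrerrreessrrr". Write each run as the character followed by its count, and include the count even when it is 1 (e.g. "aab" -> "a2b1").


String: "rrerrreessrrr"
Scanning for consecutive runs:
  'r' x 2
  'e' x 1
  'r' x 3
  'e' x 2
  's' x 2
  'r' x 3
RLE = "r2e1r3e2s2r3"


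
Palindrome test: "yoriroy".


Word: "yoriroy"
Reversed: "yoriroy"
Forward == Backward? yoriroy == yoriroy
Palindrome = Yes


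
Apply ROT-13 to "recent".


Word: "recent"
Shift: 13
Each letter → (letter + shift) mod 26:
  'r' (17) + 13 = 4 → 'e'
  'e' (4) + 13 = 17 → 'r'
  'c' (2) + 13 = 15 → 'p'
  'e' (4) + 13 = 17 → 'r'
  'n' (13) + 13 = 0 → 'a'
  't' (19) + 13 = 6 → 'g'
Result = "erprag"


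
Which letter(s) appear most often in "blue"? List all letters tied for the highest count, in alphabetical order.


Word: "blue"
Letter counts:
  'b': 1
  'e': 1
  'l': 1
  'u': 1
Maximum count = 1
Most frequent = 'b', 'e', 'l', 'u' (1 time each)


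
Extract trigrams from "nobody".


Word: "nobody" (length 6)
Number of trigrams = 6 - 3 + 1 = 4
  Position 0: "nob"
  Position 1: "obo"
  Position 2: "bod"
  Position 3: "ody"
Trigrams = "nob", "obo", "bod", "ody"


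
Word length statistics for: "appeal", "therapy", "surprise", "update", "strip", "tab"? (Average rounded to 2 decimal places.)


Lengths: "appeal"=6, "therapy"=7, "surprise"=8, "update"=6, "strip"=5, "tab"=3
Sum = 35, Count = 6
Average = 35/6 = 5.83
= avg=5.83, min=3, max=8


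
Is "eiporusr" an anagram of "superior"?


Word 1: "superior" → sorted: eioprrsu
Word 2: "eiporusr" → sorted: eioprrsu
Same letters? eioprrsu == eioprrsu
Anagram = Yes


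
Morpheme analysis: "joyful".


Word: "joyful"
Morphemes: joy / -ful
Each morpheme carries meaning
= 2 morphemes


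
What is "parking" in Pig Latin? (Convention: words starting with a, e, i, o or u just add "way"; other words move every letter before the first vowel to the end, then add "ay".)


Word: "parking"
Starts with consonant(s) → move to end, add 'ay'
Consonant cluster: "p"
Pig Latin = "arkingpay"


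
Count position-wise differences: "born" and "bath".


Comparing character by character (same length = 4):
  Pos 0: 'b' vs 'b' =
  Pos 1: 'o' vs 'a' !=
  Pos 2: 'r' vs 't' !=
  Pos 3: 'n' vs 'h' !=
Hamming distance = 3


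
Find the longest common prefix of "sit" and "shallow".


Word 1: "sit"
Word 2: "shallow"
Comparing from start:
  Pos 0: 's' == 's'
  Pos 1: 'i' != 'h' (stop)
LCP = "s" (length 1)


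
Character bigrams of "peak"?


Word: "peak" (length 4)
Number of bigrams = 4 - 2 + 1 = 3
  Position 0: "pe"
  Position 1: "ea"
  Position 2: "ak"
Bigrams = "pe", "ea", "ak"


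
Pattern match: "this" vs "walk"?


Pattern of "this": [0, 1, 2, 3]
Pattern of "walk": [0, 1, 2, 3]
Patterns match
Same pattern = Yes


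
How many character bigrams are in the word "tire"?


Word: "tire" (length 4)
Number of 2-grams = length - 2 + 1 = 4 - 2 + 1
= 3


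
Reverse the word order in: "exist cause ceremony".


Original: "exist cause ceremony"
Words (1..n): exist | cause | ceremony
Reversed (n..1): ceremony | cause | exist
Result = "ceremony cause exist"


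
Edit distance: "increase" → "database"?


Word 1: "increase" (length 8)
Word 2: "database" (length 8)
One optimal edit sequence (insert/delete/substitute each cost 1):
  1. substitute 'i' -> 'd'  (+1)
  2. substitute 'n' -> 'a'  (+1)
  3. substitute 'c' -> 't'  (+1)
  4. substitute 'r' -> 'a'  (+1)
  5. substitute 'e' -> 'b'  (+1)
  6. keep 'a'
  7. keep 's'
  8. keep 'e'
Total edit operations: 5
Edit distance = 5


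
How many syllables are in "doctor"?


Word: "doctor"
Syllable breakdown: doc · tor
Counting: 2 parts
= 2 syllables


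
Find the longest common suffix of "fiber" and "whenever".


Word 1: "fiber"
Word 2: "whenever"
Comparing from end:
  Pos -1: 'r' == 'r'
  Pos -2: 'e' == 'e'
  Pos -3: 'b' != 'v' (stop)
LCS = "er" (length 2)


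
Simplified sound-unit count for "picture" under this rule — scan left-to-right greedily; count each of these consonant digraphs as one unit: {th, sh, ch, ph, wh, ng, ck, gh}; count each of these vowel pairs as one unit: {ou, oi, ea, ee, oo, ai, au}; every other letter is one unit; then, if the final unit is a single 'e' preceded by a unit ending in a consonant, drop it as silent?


Word: "picture" (7 letters)
Left-to-right scan:
  [1] 'p' (letter)
  [2] 'i' (letter)
  [3] 'c' (letter)
  [4] 't' (letter)
  [5] 'u' (letter)
  [6] 'r' (letter)
  [7] 'e' (letter)
Units from scan: 7
Final unit is 'e' after a consonant -> drop as silent (-1)
Sound units = 6 units


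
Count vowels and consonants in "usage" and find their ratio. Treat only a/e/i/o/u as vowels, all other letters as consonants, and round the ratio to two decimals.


Word: "usage"
Vowels (a,e,i,o,u): 3
Consonants: 2
Ratio = 3/2
= 1.50


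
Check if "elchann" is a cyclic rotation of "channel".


Word: "channel", Candidate: "elchann"
Method: check if candidate is substring of word+word
"channelchannel" contains "elchann"? Yes
Is rotation = Yes


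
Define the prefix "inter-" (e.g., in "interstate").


Prefix: inter-
As in: interstate -> inter- + state
Meaning = between


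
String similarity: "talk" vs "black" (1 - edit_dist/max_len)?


Word 1: "talk" (length 4)
Word 2: "black" (length 5)
One optimal edit sequence:
  1. insert 'b'  (+1)
  2. substitute 't' -> 'l'  (+1)
  3. keep 'a'
  4. substitute 'l' -> 'c'  (+1)
  5. keep 'k'
Edit distance = 3
Max length = max(4, 5) = 5
Similarity = 1 - 3/5
= 0.4000


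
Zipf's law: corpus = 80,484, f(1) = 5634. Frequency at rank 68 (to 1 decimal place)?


Zipf's law: f(r) = f(1) / r
f(1) = 5634
f(68) = 5634 / 68
= 82.9 occurrences


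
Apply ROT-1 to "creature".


Word: "creature"
Shift: 1
Each letter → (letter + shift) mod 26:
  'c' (2) + 1 = 3 → 'd'
  'r' (17) + 1 = 18 → 's'
  'e' (4) + 1 = 5 → 'f'
  'a' (0) + 1 = 1 → 'b'
  't' (19) + 1 = 20 → 'u'
  'u' (20) + 1 = 21 → 'v'
  'r' (17) + 1 = 18 → 's'
  'e' (4) + 1 = 5 → 'f'
Result = "dsfbuvsf"


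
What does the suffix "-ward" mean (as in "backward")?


Suffix: -ward
Example: backward (back + -ward)
Meaning = in the direction of


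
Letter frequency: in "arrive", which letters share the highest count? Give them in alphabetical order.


Word: "arrive"
Letter counts:
  'a': 1
  'e': 1
  'i': 1
  'r': 2
  'v': 1
Maximum count = 2
Most frequent = 'r' (2 times each)


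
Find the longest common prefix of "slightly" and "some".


Word 1: "slightly"
Word 2: "some"
Comparing from start:
  Pos 0: 's' == 's'
  Pos 1: 'l' != 'o' (stop)
LCP = "s" (length 1)


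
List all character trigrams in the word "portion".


Word: "portion" (length 7)
Number of trigrams = 7 - 3 + 1 = 5
  Position 0: "por"
  Position 1: "ort"
  Position 2: "rti"
  Position 3: "tio"
  Position 4: "ion"
Trigrams = "por", "ort", "rti", "tio", "ion"


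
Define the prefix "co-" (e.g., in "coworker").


Prefix: co-
Example: coworker (co- + worker)
Meaning = together


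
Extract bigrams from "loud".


Word: "loud" (length 4)
Number of bigrams = 4 - 2 + 1 = 3
  Position 0: "lo"
  Position 1: "ou"
  Position 2: "ud"
Bigrams = "lo", "ou", "ud"


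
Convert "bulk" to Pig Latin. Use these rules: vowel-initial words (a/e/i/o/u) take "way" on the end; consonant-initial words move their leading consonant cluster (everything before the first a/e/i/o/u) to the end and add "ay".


Word: "bulk"
Starts with consonant(s) → move to end, add 'ay'
Consonant cluster: "b"
Pig Latin = "ulkbay"


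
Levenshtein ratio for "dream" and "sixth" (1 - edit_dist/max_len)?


Word 1: "dream" (length 5)
Word 2: "sixth" (length 5)
One optimal edit sequence:
  1. substitute 'd' -> 's'  (+1)
  2. substitute 'r' -> 'i'  (+1)
  3. substitute 'e' -> 'x'  (+1)
  4. substitute 'a' -> 't'  (+1)
  5. substitute 'm' -> 'h'  (+1)
Edit distance = 5
Max length = max(5, 5) = 5
Similarity = 1 - 5/5
= 0.0000


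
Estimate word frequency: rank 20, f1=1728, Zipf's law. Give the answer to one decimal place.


Zipf's law: f(r) = f(1) / r
f(1) = 1728
f(20) = 1728 / 20
= 86.4 occurrences


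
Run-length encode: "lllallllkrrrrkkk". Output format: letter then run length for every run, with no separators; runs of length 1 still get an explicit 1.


String: "lllallllkrrrrkkk"
Scanning for consecutive runs:
  'l' x 3
  'a' x 1
  'l' x 4
  'k' x 1
  'r' x 4
  'k' x 3
RLE = "l3a1l4k1r4k3"


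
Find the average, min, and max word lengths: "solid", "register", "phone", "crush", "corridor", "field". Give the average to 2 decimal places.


Lengths: "solid"=5, "register"=8, "phone"=5, "crush"=5, "corridor"=8, "field"=5
Sum = 36, Count = 6
Average = 36/6 = 6.00
= avg=6.00, min=5, max=8


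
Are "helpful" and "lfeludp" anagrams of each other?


Word 1: "helpful" → sorted: efhllpu
Word 2: "lfeludp" → sorted: defllpu
Same letters? efhllpu != defllpu
Anagram = No


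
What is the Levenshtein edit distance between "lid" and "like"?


Word 1: "lid" (length 3)
Word 2: "like" (length 4)
One optimal edit sequence (insert/delete/substitute each cost 1):
  1. keep 'l'
  2. keep 'i'
  3. insert 'k'  (+1)
  4. substitute 'd' -> 'e'  (+1)
Total edit operations: 2
Edit distance = 2


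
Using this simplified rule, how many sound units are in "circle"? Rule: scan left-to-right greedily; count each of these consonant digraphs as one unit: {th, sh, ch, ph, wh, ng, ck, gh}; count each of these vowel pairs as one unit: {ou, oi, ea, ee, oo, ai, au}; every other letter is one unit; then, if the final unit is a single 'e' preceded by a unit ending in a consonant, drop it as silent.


Word: "circle" (6 letters)
Left-to-right scan:
  1. 'c' (letter)
  2. 'i' (letter)
  3. 'r' (letter)
  4. 'c' (letter)
  5. 'l' (letter)
  6. 'e' (letter)
Units from scan: 6
Final unit is 'e' after a consonant -> drop as silent (-1)
Sound units = 5 units


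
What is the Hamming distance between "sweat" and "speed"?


Comparing character by character (same length = 5):
  Pos 0: 's' vs 's' =
  Pos 1: 'w' vs 'p' !=
  Pos 2: 'e' vs 'e' =
  Pos 3: 'a' vs 'e' !=
  Pos 4: 't' vs 'd' !=
Hamming distance = 3


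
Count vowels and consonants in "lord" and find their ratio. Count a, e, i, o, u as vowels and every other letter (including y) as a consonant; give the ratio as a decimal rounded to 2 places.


Word: "lord"
Vowels (a,e,i,o,u): 1
Consonants: 3
Ratio = 1/3
= 0.33


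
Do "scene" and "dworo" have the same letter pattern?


Pattern of "scene": [0, 1, 2, 3, 2]
Pattern of "dworo": [0, 1, 2, 3, 2]
Patterns match
Same pattern = Yes


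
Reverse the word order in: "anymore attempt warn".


Original: "anymore attempt warn"
Words (1..n): anymore | attempt | warn
Reversed (n..1): warn | attempt | anymore
Result = "warn attempt anymore"


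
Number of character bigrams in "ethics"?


Word: "ethics" (length 6)
Number of 2-grams = length - 2 + 1 = 6 - 2 + 1
= 5


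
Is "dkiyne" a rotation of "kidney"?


Word: "kidney", Candidate: "dkiyne"
Method: check if candidate is substring of word+word
"kidneykidney" contains "dkiyne"? No
Is rotation = No


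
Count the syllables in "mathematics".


Word: "mathematics"
Syllable breakdown: math · e · mat · ics
Counting: 4 parts
= 4 syllables


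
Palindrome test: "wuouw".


Word: "wuouw"
Reversed: "wuouw"
Forward == Backward? wuouw == wuouw
Palindrome = Yes


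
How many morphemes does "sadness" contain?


Word: "sadness"
Morphemes: sad + -ness
Each morpheme carries meaning
= 2 morphemes


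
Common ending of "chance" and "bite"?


Word 1: "chance"
Word 2: "bite"
Comparing from end:
  Pos -1: 'e' == 'e'
  Pos -2: 'c' != 't' (stop)
LCS = "e" (length 1)


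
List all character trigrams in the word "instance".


Word: "instance" (length 8)
Number of trigrams = 8 - 3 + 1 = 6
  Position 0: "ins"
  Position 1: "nst"
  Position 2: "sta"
  Position 3: "tan"
  Position 4: "anc"
  Position 5: "nce"
Trigrams = "ins", "nst", "sta", "tan", "anc", "nce"


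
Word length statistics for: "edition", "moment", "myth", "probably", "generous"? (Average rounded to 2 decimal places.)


Lengths: "edition"=7, "moment"=6, "myth"=4, "probably"=8, "generous"=8
Sum = 33, Count = 5
Average = 33/5 = 6.60
= avg=6.60, min=4, max=8


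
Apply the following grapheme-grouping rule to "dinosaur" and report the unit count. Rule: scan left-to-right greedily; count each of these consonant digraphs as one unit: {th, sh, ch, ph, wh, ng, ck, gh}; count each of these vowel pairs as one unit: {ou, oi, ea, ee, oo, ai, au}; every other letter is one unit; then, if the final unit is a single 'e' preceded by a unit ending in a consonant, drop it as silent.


Word: "dinosaur" (8 letters)
Left-to-right scan:
  1. 'd' (letter)
  2. 'i' (letter)
  3. 'n' (letter)
  4. 'o' (letter)
  5. 's' (letter)
  6. 'au' (vowel-pair)
  7. 'r' (letter)
Units from scan: 7
Sound units = 7 units


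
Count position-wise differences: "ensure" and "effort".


Comparing character by character (same length = 6):
  Pos 0: 'e' vs 'e' =
  Pos 1: 'n' vs 'f' !=
  Pos 2: 's' vs 'f' !=
  Pos 3: 'u' vs 'o' !=
  Pos 4: 'r' vs 'r' =
  Pos 5: 'e' vs 't' !=
Hamming distance = 4


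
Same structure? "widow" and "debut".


Pattern of "widow": [0, 1, 2, 3, 0]
Pattern of "debut": [0, 1, 2, 3, 4]
Patterns do not match
Same pattern = No


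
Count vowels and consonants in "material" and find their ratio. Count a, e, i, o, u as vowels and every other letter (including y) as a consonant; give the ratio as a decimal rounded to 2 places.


Word: "material"
Vowels (a,e,i,o,u): 4
Consonants: 4
Ratio = 4/4
= 1.00


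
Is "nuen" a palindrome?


Word: "nuen"
Reversed: "neun"
Forward == Backward? nuen != neun
Palindrome = No


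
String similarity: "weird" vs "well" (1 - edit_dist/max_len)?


Word 1: "weird" (length 5)
Word 2: "well" (length 4)
One optimal edit sequence:
  1. keep 'w'
  2. keep 'e'
  3. delete 'i'  (+1)
  4. substitute 'r' -> 'l'  (+1)
  5. substitute 'd' -> 'l'  (+1)
Edit distance = 3
Max length = max(5, 4) = 5
Similarity = 1 - 3/5
= 0.4000


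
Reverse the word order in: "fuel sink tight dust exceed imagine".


Original: "fuel sink tight dust exceed imagine"
Words (1..n): fuel | sink | tight | dust | exceed | imagine
Reversed (n..1): imagine | exceed | dust | tight | sink | fuel
Result = "imagine exceed dust tight sink fuel"


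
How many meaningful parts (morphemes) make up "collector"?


Word: "collector"
Morphemes: collect / -or
Each morpheme carries meaning
= 2 morphemes


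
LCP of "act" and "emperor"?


Word 1: "act"
Word 2: "emperor"
Comparing from start:
  Pos 0: 'a' != 'e' (stop)
LCP = "" (length 0)


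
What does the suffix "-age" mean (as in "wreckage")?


Suffix: -age
As in: wreckage -> wreck + -age
Meaning = result / collection


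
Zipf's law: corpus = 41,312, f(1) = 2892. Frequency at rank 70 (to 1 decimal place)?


Zipf's law: f(r) = f(1) / r
f(1) = 2892
f(70) = 2892 / 70
= 41.3 occurrences


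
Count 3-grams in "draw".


Word: "draw" (length 4)
Number of 3-grams = length - 3 + 1 = 4 - 3 + 1
= 2


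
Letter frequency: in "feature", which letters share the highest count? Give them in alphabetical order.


Word: "feature"
Letter counts:
  'a': 1
  'e': 2
  'f': 1
  'r': 1
  't': 1
  'u': 1
Maximum count = 2
Most frequent = 'e' (2 times each)


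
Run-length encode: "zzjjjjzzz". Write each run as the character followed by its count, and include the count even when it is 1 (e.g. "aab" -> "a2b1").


String: "zzjjjjzzz"
Scanning for consecutive runs:
  'z' x 2
  'j' x 4
  'z' x 3
RLE = "z2j4z3"


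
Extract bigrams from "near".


Word: "near" (length 4)
Number of bigrams = 4 - 2 + 1 = 3
  Position 0: "ne"
  Position 1: "ea"
  Position 2: "ar"
Bigrams = "ne", "ea", "ar"


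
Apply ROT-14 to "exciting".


Word: "exciting"
Shift: 14
Each letter → (letter + shift) mod 26:
  'e' (4) + 14 = 18 → 's'
  'x' (23) + 14 = 11 → 'l'
  'c' (2) + 14 = 16 → 'q'
  'i' (8) + 14 = 22 → 'w'
  't' (19) + 14 = 7 → 'h'
  'i' (8) + 14 = 22 → 'w'
  'n' (13) + 14 = 1 → 'b'
  'g' (6) + 14 = 20 → 'u'
Result = "slqwhwbu"


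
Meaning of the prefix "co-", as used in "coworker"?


Prefix: co-
Example: coworker = co- + worker
Meaning = together


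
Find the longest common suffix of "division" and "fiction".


Word 1: "division"
Word 2: "fiction"
Comparing from end:
  Pos -1: 'n' == 'n'
  Pos -2: 'o' == 'o'
  Pos -3: 'i' == 'i'
  Pos -4: 's' != 't' (stop)
LCS = "ion" (length 3)


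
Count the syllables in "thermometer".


Word: "thermometer"
Syllable breakdown: ther-mom-e-ter
Counting: 4 parts
= 4 syllables


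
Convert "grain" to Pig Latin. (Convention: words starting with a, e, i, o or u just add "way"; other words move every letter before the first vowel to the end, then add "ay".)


Word: "grain"
Starts with consonant(s) → move to end, add 'ay'
Consonant cluster: "gr"
Pig Latin = "aingray"


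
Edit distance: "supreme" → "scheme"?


Word 1: "supreme" (length 7)
Word 2: "scheme" (length 6)
One optimal edit sequence (insert/delete/substitute each cost 1):
  1. keep 's'
  2. delete 'u'  (+1)
  3. substitute 'p' -> 'c'  (+1)
  4. substitute 'r' -> 'h'  (+1)
  5. keep 'e'
  6. keep 'm'
  7. keep 'e'
Total edit operations: 3
Edit distance = 3


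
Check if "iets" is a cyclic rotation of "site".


Word: "site", Candidate: "iets"
Method: check if candidate is substring of word+word
"sitesite" contains "iets"? No
Is rotation = No


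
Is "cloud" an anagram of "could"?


Word 1: "could" → sorted: cdlou
Word 2: "cloud" → sorted: cdlou
Same letters? cdlou == cdlou
Anagram = Yes


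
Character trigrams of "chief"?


Word: "chief" (length 5)
Number of trigrams = 5 - 3 + 1 = 3
  Position 0: "chi"
  Position 1: "hie"
  Position 2: "ief"
Trigrams = "chi", "hie", "ief"


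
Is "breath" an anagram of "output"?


Word 1: "output" → sorted: opttuu
Word 2: "breath" → sorted: abehrt
Same letters? opttuu != abehrt
Anagram = No


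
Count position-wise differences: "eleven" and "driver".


Comparing character by character (same length = 6):
  Pos 0: 'e' vs 'd' !=
  Pos 1: 'l' vs 'r' !=
  Pos 2: 'e' vs 'i' !=
  Pos 3: 'v' vs 'v' =
  Pos 4: 'e' vs 'e' =
  Pos 5: 'n' vs 'r' !=
Hamming distance = 4


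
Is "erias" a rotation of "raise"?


Word: "raise", Candidate: "erias"
Method: check if candidate is substring of word+word
"raiseraise" contains "erias"? No
Is rotation = No


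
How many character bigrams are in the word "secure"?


Word: "secure" (length 6)
Number of 2-grams = length - 2 + 1 = 6 - 2 + 1
= 5


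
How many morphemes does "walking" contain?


Word: "walking"
Morphemes: walk | -ing
Each morpheme carries meaning
= 2 morphemes


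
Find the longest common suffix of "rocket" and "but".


Word 1: "rocket"
Word 2: "but"
Comparing from end:
  Pos -1: 't' == 't'
  Pos -2: 'e' != 'u' (stop)
LCS = "t" (length 1)


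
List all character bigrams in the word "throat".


Word: "throat" (length 6)
Number of bigrams = 6 - 2 + 1 = 5
  Position 0: "th"
  Position 1: "hr"
  Position 2: "ro"
  Position 3: "oa"
  Position 4: "at"
Bigrams = "th", "hr", "ro", "oa", "at"


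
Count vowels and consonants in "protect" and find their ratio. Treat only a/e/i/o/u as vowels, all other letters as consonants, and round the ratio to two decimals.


Word: "protect"
Vowels (a,e,i,o,u): 2
Consonants: 5
Ratio = 2/5
= 0.40


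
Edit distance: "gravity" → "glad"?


Word 1: "gravity" (length 7)
Word 2: "glad" (length 4)
One optimal edit sequence (insert/delete/substitute each cost 1):
  1. keep 'g'
  2. substitute 'r' -> 'l'  (+1)
  3. keep 'a'
  4. delete 'v'  (+1)
  5. delete 'i'  (+1)
  6. delete 't'  (+1)
  7. substitute 'y' -> 'd'  (+1)
Total edit operations: 5
Edit distance = 5


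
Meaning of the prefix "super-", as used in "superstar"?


Prefix: super-
Example: superstar = super- + star
Meaning = above / beyond


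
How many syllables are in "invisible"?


Word: "invisible"
Syllable breakdown: in / vis / i / ble
Counting: 4 parts
= 4 syllables


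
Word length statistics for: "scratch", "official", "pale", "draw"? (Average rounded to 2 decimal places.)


Lengths: "scratch"=7, "official"=8, "pale"=4, "draw"=4
Sum = 23, Count = 4
Average = 23/4 = 5.75
= avg=5.75, min=4, max=8


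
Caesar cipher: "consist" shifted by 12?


Word: "consist"
Shift: 12
Each letter → (letter + shift) mod 26:
  'c' (2) + 12 = 14 → 'o'
  'o' (14) + 12 = 0 → 'a'
  'n' (13) + 12 = 25 → 'z'
  's' (18) + 12 = 4 → 'e'
  'i' (8) + 12 = 20 → 'u'
  's' (18) + 12 = 4 → 'e'
  't' (19) + 12 = 5 → 'f'
Result = "oazeuef"


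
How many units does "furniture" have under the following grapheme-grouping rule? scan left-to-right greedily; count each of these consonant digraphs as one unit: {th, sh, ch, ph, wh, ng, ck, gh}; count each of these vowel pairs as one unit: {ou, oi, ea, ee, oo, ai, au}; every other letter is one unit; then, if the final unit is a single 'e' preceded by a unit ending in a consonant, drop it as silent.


Word: "furniture" (9 letters)
Left-to-right scan:
  (1) 'f' (letter)
  (2) 'u' (letter)
  (3) 'r' (letter)
  (4) 'n' (letter)
  (5) 'i' (letter)
  (6) 't' (letter)
  (7) 'u' (letter)
  (8) 'r' (letter)
  (9) 'e' (letter)
Units from scan: 9
Final unit is 'e' after a consonant -> drop as silent (-1)
Sound units = 8 units


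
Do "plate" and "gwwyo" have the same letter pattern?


Pattern of "plate": [0, 1, 2, 3, 4]
Pattern of "gwwyo": [0, 1, 1, 2, 3]
Patterns do not match
Same pattern = No


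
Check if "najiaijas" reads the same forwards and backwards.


Word: "najiaijas"
Reversed: "sajiaijan"
Forward == Backward? najiaijas != sajiaijan
Palindrome = No


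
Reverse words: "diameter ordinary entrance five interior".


Original: "diameter ordinary entrance five interior"
Words (1..n): diameter | ordinary | entrance | five | interior
Reversed (n..1): interior | five | entrance | ordinary | diameter
Result = "interior five entrance ordinary diameter"


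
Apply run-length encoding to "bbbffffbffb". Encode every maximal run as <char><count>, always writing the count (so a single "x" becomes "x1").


String: "bbbffffbffb"
Scanning for consecutive runs:
  'b' x 3
  'f' x 4
  'b' x 1
  'f' x 2
  'b' x 1
RLE = "b3f4b1f2b1"


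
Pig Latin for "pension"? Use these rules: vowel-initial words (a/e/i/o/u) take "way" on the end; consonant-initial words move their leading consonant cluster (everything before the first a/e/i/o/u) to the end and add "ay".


Word: "pension"
Starts with consonant(s) → move to end, add 'ay'
Consonant cluster: "p"
Pig Latin = "ensionpay"


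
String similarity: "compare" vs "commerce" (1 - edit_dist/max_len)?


Word 1: "compare" (length 7)
Word 2: "commerce" (length 8)
One optimal edit sequence:
  1. keep 'c'
  2. keep 'o'
  3. keep 'm'
  4. substitute 'p' -> 'm'  (+1)
  5. substitute 'a' -> 'e'  (+1)
  6. keep 'r'
  7. insert 'c'  (+1)
  8. keep 'e'
Edit distance = 3
Max length = max(7, 8) = 8
Similarity = 1 - 3/8
= 0.6250


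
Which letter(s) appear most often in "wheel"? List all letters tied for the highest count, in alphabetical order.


Word: "wheel"
Letter counts:
  'e': 2
  'h': 1
  'l': 1
  'w': 1
Maximum count = 2
Most frequent = 'e' (2 times each)


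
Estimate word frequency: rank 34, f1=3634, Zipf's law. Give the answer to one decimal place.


Zipf's law: f(r) = f(1) / r
f(1) = 3634
f(34) = 3634 / 34
= 106.9 occurrences


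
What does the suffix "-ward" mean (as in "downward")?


Suffix: -ward
As in: downward -> down + -ward
Meaning = in the direction of


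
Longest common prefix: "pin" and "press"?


Word 1: "pin"
Word 2: "press"
Comparing from start:
  Pos 0: 'p' == 'p'
  Pos 1: 'i' != 'r' (stop)
LCP = "p" (length 1)


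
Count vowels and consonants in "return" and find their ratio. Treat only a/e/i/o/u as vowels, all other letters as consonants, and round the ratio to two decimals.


Word: "return"
Vowels (a,e,i,o,u): 2
Consonants: 4
Ratio = 2/4
= 0.50


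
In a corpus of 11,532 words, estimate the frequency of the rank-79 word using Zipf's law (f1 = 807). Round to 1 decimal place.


Zipf's law: f(r) = f(1) / r
f(1) = 807
f(79) = 807 / 79
= 10.2 occurrences


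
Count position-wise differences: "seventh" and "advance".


Comparing character by character (same length = 7):
  Pos 0: 's' vs 'a' !=
  Pos 1: 'e' vs 'd' !=
  Pos 2: 'v' vs 'v' =
  Pos 3: 'e' vs 'a' !=
  Pos 4: 'n' vs 'n' =
  Pos 5: 't' vs 'c' !=
  Pos 6: 'h' vs 'e' !=
Hamming distance = 5


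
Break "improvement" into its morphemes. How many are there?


Word: "improvement"
Morphemes: improve + -ment
Each morpheme carries meaning
= 2 morphemes


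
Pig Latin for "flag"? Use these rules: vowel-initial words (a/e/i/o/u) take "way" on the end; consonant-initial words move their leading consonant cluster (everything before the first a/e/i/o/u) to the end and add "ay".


Word: "flag"
Starts with consonant(s) → move to end, add 'ay'
Consonant cluster: "fl"
Pig Latin = "agflay"


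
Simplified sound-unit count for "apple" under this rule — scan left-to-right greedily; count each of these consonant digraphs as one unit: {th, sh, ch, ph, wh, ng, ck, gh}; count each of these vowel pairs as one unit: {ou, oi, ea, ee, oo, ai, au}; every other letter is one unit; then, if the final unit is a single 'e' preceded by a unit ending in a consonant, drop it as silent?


Word: "apple" (5 letters)
Left-to-right scan:
  1. 'a' (letter)
  2. 'p' (letter)
  3. 'p' (letter)
  4. 'l' (letter)
  5. 'e' (letter)
Units from scan: 5
Final unit is 'e' after a consonant -> drop as silent (-1)
Sound units = 4 units


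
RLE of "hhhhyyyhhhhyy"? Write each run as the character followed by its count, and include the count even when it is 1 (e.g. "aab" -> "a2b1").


String: "hhhhyyyhhhhyy"
Scanning for consecutive runs:
  'h' x 4
  'y' x 3
  'h' x 4
  'y' x 2
RLE = "h4y3h4y2"
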